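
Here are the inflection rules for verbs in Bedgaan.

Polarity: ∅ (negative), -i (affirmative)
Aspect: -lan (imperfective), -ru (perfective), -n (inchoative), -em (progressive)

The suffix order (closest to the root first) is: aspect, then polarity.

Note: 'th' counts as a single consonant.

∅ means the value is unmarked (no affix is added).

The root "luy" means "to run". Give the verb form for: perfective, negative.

Attach aspect perfective -ru → luyru.
polarity = negative: zero marking, form stays luyru.

luyru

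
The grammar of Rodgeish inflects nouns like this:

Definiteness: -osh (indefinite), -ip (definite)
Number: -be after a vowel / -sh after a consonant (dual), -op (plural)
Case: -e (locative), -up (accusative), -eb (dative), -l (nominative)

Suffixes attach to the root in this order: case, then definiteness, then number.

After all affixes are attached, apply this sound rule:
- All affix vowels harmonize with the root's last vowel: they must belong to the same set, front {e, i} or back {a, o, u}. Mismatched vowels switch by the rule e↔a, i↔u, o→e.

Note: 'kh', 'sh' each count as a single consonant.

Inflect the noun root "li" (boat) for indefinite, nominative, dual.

Attach case nominative -l → lil.
Attach definiteness indefinite -osh → lilosh.
Attach number dual -sh (after consonant 'sh') → liloshsh.
Apply vowel harmony: liloshsh → lileshsh.

lileshsh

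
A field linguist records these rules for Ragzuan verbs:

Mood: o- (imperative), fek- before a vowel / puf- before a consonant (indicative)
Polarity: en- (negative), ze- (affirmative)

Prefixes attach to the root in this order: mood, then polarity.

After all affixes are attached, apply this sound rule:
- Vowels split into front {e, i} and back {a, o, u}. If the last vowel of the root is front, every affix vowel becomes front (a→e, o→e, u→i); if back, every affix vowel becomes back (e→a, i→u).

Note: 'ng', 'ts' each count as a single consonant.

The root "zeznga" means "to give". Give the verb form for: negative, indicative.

anpufzeznga

Attach mood indicative puf- (before consonant 'z') → pufzeznga.
Attach polarity negative en- → enpufzeznga.
Apply vowel harmony: enpufzeznga → anpufzeznga.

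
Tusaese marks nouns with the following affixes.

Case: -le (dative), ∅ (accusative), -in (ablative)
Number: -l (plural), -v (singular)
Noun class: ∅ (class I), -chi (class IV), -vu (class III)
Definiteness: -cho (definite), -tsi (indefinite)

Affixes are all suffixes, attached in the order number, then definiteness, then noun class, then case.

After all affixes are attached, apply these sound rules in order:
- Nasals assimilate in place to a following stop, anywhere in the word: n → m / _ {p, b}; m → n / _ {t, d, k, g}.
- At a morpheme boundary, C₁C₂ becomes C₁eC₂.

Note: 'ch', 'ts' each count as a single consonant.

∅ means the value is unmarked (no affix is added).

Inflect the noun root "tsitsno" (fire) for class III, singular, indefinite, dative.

Attach number singular -v → tsitsnov.
Attach definiteness indefinite -tsi → tsitsnovtsi.
Attach noun class class III -vu → tsitsnovtsivu.
Attach case dative -le → tsitsnovtsivule.
Nasal assimilation: no change.
Apply epenthesis: tsitsnovtsivule → tsitsnovetsivule.

tsitsnovetsivule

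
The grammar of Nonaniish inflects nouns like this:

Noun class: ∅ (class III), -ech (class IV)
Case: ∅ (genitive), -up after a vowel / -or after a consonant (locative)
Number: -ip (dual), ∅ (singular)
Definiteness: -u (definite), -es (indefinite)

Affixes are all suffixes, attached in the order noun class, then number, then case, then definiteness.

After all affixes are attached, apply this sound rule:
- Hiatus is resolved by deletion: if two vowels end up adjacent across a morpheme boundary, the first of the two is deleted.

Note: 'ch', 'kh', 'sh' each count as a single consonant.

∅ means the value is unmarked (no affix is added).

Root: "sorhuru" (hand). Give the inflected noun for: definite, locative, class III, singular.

sorhurupu

noun class = class III: zero marking, form stays sorhuru.
number = singular: zero marking, form stays sorhuru.
Attach case locative -up (after vowel 'u') → sorhuruup.
Attach definiteness definite -u → sorhuruupu.
Apply vowel deletion: sorhuruupu → sorhurupu.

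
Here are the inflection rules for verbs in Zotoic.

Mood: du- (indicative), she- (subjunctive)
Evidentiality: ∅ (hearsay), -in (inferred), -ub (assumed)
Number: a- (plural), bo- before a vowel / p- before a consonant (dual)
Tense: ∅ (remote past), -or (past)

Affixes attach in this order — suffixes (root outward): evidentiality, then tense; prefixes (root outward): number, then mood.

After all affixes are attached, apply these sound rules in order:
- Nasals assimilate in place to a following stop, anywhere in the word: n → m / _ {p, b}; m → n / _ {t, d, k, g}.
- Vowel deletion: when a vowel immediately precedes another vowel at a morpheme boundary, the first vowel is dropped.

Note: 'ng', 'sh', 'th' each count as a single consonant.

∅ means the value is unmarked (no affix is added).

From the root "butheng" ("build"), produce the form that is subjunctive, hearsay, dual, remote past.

shepbutheng

Attach number dual p- (before consonant 'b') → pbutheng.
evidentiality = hearsay: zero marking, form stays pbutheng.
tense = remote past: zero marking, form stays pbutheng.
Attach mood subjunctive she- → shepbutheng.
Nasal assimilation: no change.
Vowel deletion: no change.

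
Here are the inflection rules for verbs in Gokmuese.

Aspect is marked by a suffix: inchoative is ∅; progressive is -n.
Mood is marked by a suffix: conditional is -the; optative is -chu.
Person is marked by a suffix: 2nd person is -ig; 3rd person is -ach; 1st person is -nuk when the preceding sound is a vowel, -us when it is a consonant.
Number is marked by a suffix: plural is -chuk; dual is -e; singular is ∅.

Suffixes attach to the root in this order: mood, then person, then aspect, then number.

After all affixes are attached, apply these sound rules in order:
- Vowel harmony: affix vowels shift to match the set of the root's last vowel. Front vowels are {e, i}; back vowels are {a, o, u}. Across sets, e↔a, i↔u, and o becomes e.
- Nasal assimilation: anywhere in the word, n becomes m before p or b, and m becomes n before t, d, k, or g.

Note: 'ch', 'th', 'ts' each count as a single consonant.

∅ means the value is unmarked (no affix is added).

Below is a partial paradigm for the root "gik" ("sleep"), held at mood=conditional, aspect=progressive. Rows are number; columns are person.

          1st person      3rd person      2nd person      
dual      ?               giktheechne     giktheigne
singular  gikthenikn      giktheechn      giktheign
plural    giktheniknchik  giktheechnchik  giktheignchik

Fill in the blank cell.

gikthenikne

Attach mood conditional -the → gikthe.
Attach person 1st person -nuk (after vowel 'e') → gikthenuk.
Attach aspect progressive -n → gikthenukn.
Attach number dual -e → gikthenukne.
Apply vowel harmony: gikthenukne → gikthenikne.
Nasal assimilation: no change.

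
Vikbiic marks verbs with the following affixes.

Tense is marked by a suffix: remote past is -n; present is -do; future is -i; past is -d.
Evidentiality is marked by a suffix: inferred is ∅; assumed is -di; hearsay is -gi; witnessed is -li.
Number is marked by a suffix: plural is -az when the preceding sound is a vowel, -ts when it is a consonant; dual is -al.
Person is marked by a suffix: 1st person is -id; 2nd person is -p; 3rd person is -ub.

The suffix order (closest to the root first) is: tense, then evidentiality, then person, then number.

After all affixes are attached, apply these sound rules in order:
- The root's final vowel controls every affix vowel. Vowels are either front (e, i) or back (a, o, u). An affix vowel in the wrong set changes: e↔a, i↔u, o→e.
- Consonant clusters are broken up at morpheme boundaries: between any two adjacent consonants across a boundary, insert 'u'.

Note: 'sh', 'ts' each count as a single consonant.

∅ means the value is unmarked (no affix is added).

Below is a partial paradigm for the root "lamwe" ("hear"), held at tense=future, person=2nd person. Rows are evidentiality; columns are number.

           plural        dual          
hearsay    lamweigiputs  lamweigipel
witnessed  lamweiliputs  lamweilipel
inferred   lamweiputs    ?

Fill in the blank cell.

Attach tense future -i → lamwei.
evidentiality = inferred: zero marking, form stays lamwei.
Attach person 2nd person -p → lamweip.
Attach number dual -al → lamweipal.
Apply vowel harmony: lamweipal → lamweipel.
Epenthesis: no change.

lamweipel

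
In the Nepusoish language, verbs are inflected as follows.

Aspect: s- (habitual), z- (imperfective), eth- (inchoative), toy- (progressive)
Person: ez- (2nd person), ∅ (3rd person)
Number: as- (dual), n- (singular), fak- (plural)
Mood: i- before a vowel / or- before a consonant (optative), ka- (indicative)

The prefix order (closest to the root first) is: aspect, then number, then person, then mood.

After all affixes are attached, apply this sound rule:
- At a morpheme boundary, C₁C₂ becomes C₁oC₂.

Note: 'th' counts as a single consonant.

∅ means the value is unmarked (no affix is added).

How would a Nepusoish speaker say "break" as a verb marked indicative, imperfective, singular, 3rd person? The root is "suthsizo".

Attach aspect imperfective z- → zsuthsizo.
Attach number singular n- → nzsuthsizo.
person = 3rd person: zero marking, form stays nzsuthsizo.
Attach mood indicative ka- → kanzsuthsizo.
Apply epenthesis: kanzsuthsizo → kanozosuthsizo.

kanozosuthsizo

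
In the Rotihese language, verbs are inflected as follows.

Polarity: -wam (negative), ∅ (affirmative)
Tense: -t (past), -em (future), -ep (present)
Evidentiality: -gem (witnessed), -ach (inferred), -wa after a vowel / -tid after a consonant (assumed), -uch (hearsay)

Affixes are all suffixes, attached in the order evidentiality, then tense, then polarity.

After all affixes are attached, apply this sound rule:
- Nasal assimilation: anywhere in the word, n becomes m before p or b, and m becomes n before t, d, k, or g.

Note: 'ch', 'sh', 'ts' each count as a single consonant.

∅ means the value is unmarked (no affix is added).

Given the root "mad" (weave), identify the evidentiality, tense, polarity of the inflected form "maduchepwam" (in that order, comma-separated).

Segment: mad-uch-ep-wam.
evidentiality: -uch → hearsay.
tense: -ep → present.
polarity: -wam → negative.

hearsay, present, negative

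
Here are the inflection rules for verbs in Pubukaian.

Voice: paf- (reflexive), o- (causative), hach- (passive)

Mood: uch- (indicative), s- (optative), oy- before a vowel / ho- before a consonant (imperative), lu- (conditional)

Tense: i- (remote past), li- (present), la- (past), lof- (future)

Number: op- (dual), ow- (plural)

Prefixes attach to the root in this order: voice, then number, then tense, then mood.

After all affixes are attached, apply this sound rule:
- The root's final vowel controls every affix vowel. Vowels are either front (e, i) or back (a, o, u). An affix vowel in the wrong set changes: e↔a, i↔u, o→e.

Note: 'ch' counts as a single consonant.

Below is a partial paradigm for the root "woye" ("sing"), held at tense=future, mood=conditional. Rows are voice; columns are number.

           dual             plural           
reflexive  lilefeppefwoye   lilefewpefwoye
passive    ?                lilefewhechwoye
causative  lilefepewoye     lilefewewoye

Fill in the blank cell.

Attach voice passive hach- → hachwoye.
Attach number dual op- → ophachwoye.
Attach tense future lof- → lofophachwoye.
Attach mood conditional lu- → lulofophachwoye.
Apply vowel harmony: lulofophachwoye → lilefephechwoye.

lilefephechwoye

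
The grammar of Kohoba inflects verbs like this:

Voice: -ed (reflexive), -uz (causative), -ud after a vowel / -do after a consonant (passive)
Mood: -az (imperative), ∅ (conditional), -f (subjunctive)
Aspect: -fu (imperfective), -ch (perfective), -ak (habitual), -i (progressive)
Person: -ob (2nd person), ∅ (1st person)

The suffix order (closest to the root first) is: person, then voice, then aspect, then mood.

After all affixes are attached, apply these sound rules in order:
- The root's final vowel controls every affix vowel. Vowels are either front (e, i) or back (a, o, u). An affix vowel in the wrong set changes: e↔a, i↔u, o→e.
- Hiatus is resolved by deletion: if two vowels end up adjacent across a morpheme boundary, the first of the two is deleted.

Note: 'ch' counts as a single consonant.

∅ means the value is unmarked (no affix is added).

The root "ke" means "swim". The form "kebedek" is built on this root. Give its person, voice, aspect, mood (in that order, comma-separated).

2nd person, reflexive, habitual, conditional

Segment: ke-ob-ed-ak.
person: -ob → 2nd person.
voice: -ed → reflexive.
aspect: -ak → habitual.
mood: ∅ → conditional.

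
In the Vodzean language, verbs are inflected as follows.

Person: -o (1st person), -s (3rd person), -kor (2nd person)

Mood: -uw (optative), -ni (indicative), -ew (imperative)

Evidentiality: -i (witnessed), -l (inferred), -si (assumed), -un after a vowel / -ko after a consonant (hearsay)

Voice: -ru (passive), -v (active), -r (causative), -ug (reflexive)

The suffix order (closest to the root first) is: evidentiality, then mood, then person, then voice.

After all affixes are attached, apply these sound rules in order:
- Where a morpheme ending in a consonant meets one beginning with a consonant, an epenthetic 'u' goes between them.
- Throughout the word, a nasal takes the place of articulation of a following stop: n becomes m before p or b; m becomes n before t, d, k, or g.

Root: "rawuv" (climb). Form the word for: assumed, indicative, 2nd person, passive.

rawuvusinikoruru

Attach evidentiality assumed -si → rawuvsi.
Attach mood indicative -ni → rawuvsini.
Attach person 2nd person -kor → rawuvsinikor.
Attach voice passive -ru → rawuvsinikorru.
Apply epenthesis: rawuvsinikorru → rawuvusinikoruru.
Nasal assimilation: no change.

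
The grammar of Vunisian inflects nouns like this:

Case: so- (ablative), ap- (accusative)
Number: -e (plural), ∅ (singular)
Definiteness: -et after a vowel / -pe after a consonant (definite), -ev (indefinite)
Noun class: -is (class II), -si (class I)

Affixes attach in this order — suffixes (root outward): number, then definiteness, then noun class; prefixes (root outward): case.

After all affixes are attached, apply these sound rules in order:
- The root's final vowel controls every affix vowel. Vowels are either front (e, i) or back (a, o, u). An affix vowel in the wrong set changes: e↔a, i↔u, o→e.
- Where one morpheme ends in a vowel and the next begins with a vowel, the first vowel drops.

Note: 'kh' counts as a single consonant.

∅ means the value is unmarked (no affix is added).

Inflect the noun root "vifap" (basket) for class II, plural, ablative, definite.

Attach number plural -e → vifape.
Attach definiteness definite -et (after vowel 'e') → vifapeet.
Attach case ablative so- → sovifapeet.
Attach noun class class II -is → sovifapeetis.
Apply vowel harmony: sovifapeetis → sovifapaatus.
Apply vowel deletion: sovifapaatus → sovifapatus.

sovifapatus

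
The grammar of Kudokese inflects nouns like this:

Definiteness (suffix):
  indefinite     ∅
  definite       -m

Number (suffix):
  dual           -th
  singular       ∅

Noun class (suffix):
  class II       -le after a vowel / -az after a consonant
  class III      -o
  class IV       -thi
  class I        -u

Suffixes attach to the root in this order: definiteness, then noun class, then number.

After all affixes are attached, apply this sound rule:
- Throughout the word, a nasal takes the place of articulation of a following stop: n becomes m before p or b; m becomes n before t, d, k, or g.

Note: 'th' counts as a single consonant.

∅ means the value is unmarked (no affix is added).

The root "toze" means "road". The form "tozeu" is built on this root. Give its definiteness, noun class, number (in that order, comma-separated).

indefinite, class I, singular

Segment: toze-u.
definiteness: ∅ → indefinite.
noun class: -u → class I.
number: ∅ → singular.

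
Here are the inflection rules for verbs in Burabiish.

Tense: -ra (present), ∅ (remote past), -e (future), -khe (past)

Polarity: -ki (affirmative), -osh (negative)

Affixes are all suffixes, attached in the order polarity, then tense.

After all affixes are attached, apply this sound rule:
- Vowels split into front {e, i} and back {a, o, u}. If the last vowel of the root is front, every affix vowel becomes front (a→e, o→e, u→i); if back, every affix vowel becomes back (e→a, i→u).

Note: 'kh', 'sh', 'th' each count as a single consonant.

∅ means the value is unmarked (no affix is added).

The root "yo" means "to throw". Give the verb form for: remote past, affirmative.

yoku

Attach polarity affirmative -ki → yoki.
tense = remote past: zero marking, form stays yoki.
Apply vowel harmony: yoki → yoku.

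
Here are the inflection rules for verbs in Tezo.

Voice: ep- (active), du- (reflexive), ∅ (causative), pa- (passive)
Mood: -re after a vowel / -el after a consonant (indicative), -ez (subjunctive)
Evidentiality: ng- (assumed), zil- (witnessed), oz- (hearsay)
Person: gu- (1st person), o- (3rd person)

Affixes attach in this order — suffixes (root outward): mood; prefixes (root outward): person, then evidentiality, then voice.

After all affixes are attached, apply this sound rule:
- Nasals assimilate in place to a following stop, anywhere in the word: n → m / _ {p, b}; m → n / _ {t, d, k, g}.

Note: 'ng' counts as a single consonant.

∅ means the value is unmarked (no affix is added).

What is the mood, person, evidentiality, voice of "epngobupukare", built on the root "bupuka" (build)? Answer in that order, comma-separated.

indicative, 3rd person, assumed, active

Segment: ep-ng-o-bupuka-re.
mood: -re/el → indicative.
person: o- → 3rd person.
evidentiality: ng- → assumed.
voice: ep- → active.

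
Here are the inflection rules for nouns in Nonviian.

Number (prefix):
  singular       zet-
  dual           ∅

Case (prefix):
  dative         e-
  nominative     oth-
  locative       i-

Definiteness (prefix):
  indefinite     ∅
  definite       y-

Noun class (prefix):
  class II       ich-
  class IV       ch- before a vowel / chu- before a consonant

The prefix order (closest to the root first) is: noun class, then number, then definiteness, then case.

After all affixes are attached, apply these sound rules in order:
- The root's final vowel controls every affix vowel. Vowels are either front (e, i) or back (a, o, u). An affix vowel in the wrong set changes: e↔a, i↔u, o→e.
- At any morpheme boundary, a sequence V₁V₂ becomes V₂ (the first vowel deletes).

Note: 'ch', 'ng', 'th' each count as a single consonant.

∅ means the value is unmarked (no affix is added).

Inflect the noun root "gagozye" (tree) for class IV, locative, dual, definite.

iychigagozye

Attach noun class class IV chu- (before consonant 'g') → chugagozye.
number = dual: zero marking, form stays chugagozye.
Attach definiteness definite y- → ychugagozye.
Attach case locative i- → iychugagozye.
Apply vowel harmony: iychugagozye → iychigagozye.
Vowel deletion: no change.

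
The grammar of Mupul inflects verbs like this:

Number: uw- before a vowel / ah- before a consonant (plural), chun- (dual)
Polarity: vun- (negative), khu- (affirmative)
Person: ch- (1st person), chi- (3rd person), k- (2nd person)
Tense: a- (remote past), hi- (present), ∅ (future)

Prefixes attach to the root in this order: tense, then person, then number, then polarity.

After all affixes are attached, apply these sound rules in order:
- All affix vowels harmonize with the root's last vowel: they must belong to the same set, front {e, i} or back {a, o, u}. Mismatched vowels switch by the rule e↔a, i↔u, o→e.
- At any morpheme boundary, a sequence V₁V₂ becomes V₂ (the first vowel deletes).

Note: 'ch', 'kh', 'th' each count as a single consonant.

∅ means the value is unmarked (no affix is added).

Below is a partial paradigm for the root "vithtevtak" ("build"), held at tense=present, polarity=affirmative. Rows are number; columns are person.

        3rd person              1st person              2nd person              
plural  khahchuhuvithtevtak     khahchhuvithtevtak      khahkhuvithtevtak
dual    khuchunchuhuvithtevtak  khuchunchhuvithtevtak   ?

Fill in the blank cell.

Attach tense present hi- → hivithtevtak.
Attach person 2nd person k- → khivithtevtak.
Attach number dual chun- → chunkhivithtevtak.
Attach polarity affirmative khu- → khuchunkhivithtevtak.
Apply vowel harmony: khuchunkhivithtevtak → khuchunkhuvithtevtak.
Vowel deletion: no change.

khuchunkhuvithtevtak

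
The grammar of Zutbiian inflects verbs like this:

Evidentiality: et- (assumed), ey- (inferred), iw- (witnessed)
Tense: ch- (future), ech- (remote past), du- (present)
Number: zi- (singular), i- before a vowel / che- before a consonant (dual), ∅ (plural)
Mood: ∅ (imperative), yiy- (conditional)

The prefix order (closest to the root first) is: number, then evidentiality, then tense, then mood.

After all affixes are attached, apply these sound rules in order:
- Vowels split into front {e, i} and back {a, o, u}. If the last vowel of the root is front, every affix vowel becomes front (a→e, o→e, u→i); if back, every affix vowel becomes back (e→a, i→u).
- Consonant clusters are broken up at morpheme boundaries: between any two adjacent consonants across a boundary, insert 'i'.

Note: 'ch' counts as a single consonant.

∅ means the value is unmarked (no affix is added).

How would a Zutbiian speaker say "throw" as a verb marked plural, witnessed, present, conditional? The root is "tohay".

yuyiduuwitohay

number = plural: zero marking, form stays tohay.
Attach evidentiality witnessed iw- → iwtohay.
Attach tense present du- → duiwtohay.
Attach mood conditional yiy- → yiyduiwtohay.
Apply vowel harmony: yiyduiwtohay → yuyduuwtohay.
Apply epenthesis: yuyduuwtohay → yuyiduuwitohay.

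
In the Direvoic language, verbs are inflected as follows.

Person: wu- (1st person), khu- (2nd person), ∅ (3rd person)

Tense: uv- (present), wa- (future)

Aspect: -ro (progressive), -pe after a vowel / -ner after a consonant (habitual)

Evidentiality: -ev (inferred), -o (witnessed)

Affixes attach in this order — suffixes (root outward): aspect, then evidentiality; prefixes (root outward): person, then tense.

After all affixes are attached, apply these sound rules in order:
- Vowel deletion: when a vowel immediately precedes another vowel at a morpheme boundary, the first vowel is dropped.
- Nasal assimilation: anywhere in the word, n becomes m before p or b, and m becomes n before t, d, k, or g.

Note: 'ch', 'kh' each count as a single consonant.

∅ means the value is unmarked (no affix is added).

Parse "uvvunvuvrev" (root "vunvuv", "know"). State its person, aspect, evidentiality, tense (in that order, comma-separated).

3rd person, progressive, inferred, present

Segment: uv-vunvuv-ro-ev.
person: ∅ → 3rd person.
aspect: -ro → progressive.
evidentiality: -ev → inferred.
tense: uv- → present.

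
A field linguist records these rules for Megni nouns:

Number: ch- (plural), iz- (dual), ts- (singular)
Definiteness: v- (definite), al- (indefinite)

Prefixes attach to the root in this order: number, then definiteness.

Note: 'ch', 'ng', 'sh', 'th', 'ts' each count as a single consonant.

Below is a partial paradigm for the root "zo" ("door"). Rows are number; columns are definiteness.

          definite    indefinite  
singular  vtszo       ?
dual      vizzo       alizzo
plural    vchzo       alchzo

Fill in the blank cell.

Attach number singular ts- → tszo.
Attach definiteness indefinite al- → altszo.

altszo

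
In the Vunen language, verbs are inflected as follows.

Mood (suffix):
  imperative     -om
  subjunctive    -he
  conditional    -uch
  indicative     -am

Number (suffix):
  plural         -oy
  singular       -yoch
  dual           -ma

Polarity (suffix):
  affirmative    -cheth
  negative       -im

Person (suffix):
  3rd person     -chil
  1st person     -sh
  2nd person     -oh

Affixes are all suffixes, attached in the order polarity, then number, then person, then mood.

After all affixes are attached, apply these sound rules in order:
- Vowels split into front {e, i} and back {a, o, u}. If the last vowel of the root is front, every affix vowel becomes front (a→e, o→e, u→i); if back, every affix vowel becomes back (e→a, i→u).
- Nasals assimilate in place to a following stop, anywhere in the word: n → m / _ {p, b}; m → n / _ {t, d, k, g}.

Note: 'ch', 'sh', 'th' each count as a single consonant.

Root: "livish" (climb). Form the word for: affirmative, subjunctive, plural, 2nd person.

livishchetheyehhe

Attach polarity affirmative -cheth → livishcheth.
Attach number plural -oy → livishchethoy.
Attach person 2nd person -oh → livishchethoyoh.
Attach mood subjunctive -he → livishchethoyohhe.
Apply vowel harmony: livishchethoyohhe → livishchetheyehhe.
Nasal assimilation: no change.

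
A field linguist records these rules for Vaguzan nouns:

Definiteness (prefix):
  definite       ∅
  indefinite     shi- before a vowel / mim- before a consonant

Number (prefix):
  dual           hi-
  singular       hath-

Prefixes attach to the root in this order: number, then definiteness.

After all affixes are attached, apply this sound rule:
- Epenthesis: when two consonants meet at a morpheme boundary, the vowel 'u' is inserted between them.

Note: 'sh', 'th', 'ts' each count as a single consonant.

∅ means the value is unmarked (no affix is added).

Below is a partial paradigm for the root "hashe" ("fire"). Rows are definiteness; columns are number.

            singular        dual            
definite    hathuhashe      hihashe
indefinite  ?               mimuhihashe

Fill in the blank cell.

Attach number singular hath- → hathhashe.
Attach definiteness indefinite mim- (before consonant 'h') → mimhathhashe.
Apply epenthesis: mimhathhashe → mimuhathuhashe.

mimuhathuhashe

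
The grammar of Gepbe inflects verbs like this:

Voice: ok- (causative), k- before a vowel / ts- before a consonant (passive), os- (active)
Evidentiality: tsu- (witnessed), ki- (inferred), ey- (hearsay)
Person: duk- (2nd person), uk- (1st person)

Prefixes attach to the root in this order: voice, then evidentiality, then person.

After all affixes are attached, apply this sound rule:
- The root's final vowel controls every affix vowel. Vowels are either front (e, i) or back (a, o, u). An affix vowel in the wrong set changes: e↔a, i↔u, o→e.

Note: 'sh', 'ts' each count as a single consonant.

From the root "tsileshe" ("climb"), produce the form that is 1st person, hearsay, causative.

ikeyektsileshe

Attach voice causative ok- → oktsileshe.
Attach evidentiality hearsay ey- → eyoktsileshe.
Attach person 1st person uk- → ukeyoktsileshe.
Apply vowel harmony: ukeyoktsileshe → ikeyektsileshe.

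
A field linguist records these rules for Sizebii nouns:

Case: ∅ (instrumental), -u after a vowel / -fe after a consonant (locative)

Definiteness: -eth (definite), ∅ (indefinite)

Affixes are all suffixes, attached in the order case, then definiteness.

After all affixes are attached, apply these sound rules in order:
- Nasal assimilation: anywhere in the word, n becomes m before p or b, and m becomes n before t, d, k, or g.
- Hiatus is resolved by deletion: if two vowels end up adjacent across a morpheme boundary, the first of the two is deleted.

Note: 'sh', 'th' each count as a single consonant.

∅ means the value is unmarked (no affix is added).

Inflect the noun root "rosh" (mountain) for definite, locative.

roshfeth

Attach case locative -fe (after consonant 'sh') → roshfe.
Attach definiteness definite -eth → roshfeeth.
Nasal assimilation: no change.
Apply vowel deletion: roshfeeth → roshfeth.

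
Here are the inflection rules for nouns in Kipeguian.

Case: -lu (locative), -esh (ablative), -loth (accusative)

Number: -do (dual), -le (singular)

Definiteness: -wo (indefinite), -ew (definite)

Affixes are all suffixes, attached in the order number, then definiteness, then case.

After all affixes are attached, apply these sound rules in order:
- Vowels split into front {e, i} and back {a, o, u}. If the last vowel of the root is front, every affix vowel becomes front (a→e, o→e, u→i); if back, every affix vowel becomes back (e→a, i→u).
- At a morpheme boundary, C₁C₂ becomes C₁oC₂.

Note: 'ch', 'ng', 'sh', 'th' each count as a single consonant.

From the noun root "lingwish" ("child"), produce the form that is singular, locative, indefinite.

lingwisholeweli

Attach number singular -le → lingwishle.
Attach definiteness indefinite -wo → lingwishlewo.
Attach case locative -lu → lingwishlewolu.
Apply vowel harmony: lingwishlewolu → lingwishleweli.
Apply epenthesis: lingwishleweli → lingwisholeweli.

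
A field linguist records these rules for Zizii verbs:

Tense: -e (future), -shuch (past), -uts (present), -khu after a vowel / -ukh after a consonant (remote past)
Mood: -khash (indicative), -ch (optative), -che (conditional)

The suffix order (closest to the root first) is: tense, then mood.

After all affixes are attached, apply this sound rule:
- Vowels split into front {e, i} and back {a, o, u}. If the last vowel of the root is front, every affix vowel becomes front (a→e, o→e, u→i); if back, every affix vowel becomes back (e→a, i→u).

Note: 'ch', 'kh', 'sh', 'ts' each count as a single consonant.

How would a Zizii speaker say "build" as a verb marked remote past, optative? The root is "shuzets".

Attach tense remote past -ukh (after consonant 'ts') → shuzetsukh.
Attach mood optative -ch → shuzetsukhch.
Apply vowel harmony: shuzetsukhch → shuzetsikhch.

shuzetsikhch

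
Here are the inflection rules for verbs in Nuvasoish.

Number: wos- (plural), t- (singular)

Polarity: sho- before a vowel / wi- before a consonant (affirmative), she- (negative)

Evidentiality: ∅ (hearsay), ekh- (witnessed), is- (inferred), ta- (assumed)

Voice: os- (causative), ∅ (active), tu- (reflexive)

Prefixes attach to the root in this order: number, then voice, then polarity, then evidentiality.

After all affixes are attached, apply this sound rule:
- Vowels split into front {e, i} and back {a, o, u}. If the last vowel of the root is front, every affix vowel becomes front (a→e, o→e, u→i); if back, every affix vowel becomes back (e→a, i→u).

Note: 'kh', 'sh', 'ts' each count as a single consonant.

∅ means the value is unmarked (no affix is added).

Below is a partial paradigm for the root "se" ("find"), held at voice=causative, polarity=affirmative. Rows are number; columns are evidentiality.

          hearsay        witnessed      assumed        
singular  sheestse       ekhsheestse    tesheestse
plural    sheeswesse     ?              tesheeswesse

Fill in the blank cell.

Attach number plural wos- → wosse.
Attach voice causative os- → oswosse.
Attach polarity affirmative sho- (before vowel 'o') → shooswosse.
Attach evidentiality witnessed ekh- → ekhshooswosse.
Apply vowel harmony: ekhshooswosse → ekhsheeswesse.

ekhsheeswesse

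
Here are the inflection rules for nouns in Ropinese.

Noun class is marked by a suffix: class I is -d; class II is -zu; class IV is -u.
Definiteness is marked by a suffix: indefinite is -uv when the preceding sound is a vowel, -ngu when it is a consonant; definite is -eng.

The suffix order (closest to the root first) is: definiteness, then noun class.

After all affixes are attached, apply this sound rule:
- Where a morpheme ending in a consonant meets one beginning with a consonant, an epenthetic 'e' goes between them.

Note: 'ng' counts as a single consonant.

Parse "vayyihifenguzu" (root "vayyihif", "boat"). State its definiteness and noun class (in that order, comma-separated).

indefinite, class II

Segment: vayyihif-ngu-zu.
definiteness: -uv/ngu → indefinite.
noun class: -zu → class II.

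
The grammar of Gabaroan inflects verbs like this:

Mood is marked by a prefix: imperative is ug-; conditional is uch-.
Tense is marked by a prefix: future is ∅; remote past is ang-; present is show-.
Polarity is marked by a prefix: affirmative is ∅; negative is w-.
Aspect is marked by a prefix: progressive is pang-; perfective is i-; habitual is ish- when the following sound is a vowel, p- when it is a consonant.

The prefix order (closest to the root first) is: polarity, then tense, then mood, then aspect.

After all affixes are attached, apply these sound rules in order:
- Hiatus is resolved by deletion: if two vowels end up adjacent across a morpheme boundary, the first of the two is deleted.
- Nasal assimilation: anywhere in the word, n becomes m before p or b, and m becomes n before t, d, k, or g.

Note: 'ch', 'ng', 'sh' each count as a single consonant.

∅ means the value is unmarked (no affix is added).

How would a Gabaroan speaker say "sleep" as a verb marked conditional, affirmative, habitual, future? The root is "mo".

ishuchmo

polarity = affirmative: zero marking, form stays mo.
tense = future: zero marking, form stays mo.
Attach mood conditional uch- → uchmo.
Attach aspect habitual ish- (before vowel 'u') → ishuchmo.
Vowel deletion: no change.
Nasal assimilation: no change.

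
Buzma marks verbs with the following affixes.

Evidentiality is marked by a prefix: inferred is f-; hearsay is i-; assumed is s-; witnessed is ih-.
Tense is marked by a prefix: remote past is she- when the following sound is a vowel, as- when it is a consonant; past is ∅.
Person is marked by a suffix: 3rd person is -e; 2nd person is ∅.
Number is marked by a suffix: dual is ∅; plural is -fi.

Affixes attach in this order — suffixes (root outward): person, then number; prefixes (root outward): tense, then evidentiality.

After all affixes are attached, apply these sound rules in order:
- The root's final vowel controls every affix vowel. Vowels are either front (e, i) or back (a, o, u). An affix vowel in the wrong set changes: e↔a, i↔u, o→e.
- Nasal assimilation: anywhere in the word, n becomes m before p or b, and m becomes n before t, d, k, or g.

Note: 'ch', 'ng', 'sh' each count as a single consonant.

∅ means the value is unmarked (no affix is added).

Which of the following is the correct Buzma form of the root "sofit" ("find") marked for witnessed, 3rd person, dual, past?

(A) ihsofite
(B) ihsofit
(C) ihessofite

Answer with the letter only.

Attach person 3rd person -e → sofite.
number = dual: zero marking, form stays sofite.
tense = past: zero marking, form stays sofite.
Attach evidentiality witnessed ih- → ihsofite.
Vowel harmony: no change.
Nasal assimilation: no change.
So the correct form is ihsofite, option (A).
(C) ihessofite is wrong: it uses remote past instead of past for tense.
(B) ihsofit is wrong: it uses 2nd person instead of 3rd person for person.

A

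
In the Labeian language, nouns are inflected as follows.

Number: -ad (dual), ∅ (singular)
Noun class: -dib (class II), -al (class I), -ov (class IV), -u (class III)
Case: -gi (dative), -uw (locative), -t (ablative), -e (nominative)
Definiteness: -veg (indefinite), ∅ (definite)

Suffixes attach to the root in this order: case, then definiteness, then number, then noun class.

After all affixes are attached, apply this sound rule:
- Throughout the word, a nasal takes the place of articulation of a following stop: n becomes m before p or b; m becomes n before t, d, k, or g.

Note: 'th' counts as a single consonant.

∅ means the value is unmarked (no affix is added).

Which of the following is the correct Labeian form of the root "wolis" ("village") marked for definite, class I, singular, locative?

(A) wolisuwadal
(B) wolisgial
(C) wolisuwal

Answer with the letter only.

C

Attach case locative -uw → wolisuw.
definiteness = definite: zero marking, form stays wolisuw.
number = singular: zero marking, form stays wolisuw.
Attach noun class class I -al → wolisuwal.
Nasal assimilation: no change.
So the correct form is wolisuwal, option (C).
(A) wolisuwadal is wrong: it uses dual instead of singular for number.
(B) wolisgial is wrong: it uses dative instead of locative for case.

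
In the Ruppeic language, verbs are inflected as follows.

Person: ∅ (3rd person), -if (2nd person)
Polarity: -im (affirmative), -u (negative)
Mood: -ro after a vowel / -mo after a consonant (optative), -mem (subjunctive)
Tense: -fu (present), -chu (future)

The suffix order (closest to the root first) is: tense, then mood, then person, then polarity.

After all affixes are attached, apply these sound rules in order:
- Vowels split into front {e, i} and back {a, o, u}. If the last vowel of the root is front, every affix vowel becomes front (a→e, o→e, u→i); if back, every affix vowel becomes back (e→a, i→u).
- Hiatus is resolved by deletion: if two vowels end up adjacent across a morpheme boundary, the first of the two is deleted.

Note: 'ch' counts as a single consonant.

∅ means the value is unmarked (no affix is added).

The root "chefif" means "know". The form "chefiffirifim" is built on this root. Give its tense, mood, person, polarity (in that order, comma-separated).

Segment: chefif-fu-ro-if-im.
tense: -fu → present.
mood: -ro/mo → optative.
person: -if → 2nd person.
polarity: -im → affirmative.

present, optative, 2nd person, affirmative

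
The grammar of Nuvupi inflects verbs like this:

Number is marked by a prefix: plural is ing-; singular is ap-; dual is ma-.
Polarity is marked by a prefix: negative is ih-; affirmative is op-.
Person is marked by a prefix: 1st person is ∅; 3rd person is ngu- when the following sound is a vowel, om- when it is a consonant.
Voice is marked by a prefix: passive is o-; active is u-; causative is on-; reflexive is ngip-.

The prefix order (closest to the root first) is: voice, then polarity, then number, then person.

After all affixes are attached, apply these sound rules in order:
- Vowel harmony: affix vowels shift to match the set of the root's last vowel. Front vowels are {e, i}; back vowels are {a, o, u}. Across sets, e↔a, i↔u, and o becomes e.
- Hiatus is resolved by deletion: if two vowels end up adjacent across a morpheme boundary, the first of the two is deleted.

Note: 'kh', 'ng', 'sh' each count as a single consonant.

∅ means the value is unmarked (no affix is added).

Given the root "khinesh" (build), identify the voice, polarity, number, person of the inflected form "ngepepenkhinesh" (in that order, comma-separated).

causative, affirmative, singular, 3rd person

Segment: ngu-ap-op-on-khinesh.
voice: on- → causative.
polarity: op- → affirmative.
number: ap- → singular.
person: ngu/om- → 3rd person.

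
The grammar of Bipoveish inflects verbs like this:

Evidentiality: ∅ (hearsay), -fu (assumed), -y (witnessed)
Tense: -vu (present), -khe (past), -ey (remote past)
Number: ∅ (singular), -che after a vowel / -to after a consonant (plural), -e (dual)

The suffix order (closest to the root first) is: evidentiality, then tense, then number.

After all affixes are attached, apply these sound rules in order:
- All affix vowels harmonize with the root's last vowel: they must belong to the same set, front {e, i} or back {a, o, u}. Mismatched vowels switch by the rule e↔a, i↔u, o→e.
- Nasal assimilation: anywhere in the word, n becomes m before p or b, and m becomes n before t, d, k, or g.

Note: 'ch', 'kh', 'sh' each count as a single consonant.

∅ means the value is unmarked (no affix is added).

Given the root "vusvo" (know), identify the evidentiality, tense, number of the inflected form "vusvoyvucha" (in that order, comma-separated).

Segment: vusvo-y-vu-che.
evidentiality: -y → witnessed.
tense: -vu → present.
number: -che/to → plural.

witnessed, present, plural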